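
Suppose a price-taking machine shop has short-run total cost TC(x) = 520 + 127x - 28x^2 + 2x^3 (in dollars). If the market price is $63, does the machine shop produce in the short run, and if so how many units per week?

Produce at x = 8

Variable cost is VC = 127x - 28x^2 + 2x^3, so AVC = VC/x = 127 - 28x + 2x^2 and MC = dTC/dx = 127 - 56x + 6x^2.
AVC is minimized where dAVC/dx = -28 + 4x = 0, at x = 7; min AVC = 127 - 28·7 + 2·7^2 = $29.
P = $63 exceeds min AVC = $29, so the firm stays open.
Set P = MC: 63 = 127 - 56x + 6x^2 → 64 - 56x + 6x^2 = 0. The roots are x = 4/3 and x = 8; the profit-maximizing output is on the rising part of MC, so x* = 8.
Check: AVC at x = 8 is $31 ≤ P, so revenue covers variable cost.
Profit = P·x − TC = 63·8 − 768 = -$264, a loss, but smaller than the $520 fixed cost the firm would lose by shutting down.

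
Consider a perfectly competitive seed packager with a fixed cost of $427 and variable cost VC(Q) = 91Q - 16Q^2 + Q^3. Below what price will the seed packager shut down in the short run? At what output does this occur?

Short-run supply begins at min AVC. From VC = 91Q - 16Q^2 + Q^3, AVC = 91 - 16Q + Q^2.
dAVC/dQ = -16 + 2Q = 0 gives Q = 8. min AVC = 91 - 16·8 + 8^2 = 27.
For P < $27 the firm produces nothing.

$27 per unit, at Q = 8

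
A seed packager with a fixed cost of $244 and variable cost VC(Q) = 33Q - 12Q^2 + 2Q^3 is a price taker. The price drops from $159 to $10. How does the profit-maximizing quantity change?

Output falls from 7 to 0 (the firm shuts down)

AVC = 33 - 12Q + 2Q^2, minimized at Q = 3 where min AVC = $15. MC = 33 - 24Q + 6Q^2.
With P = $159 above the shutdown price, P = MC gives Q = 7.
At P = $10 < min AVC = $15, price no longer covers variable cost at any output, so the firm shuts down: Q = 0.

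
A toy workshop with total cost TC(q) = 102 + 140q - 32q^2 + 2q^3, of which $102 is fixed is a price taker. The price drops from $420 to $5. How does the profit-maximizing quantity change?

Output falls from 14 to 0 (the firm shuts down)

AVC = 140 - 32q + 2q^2, minimized at q = 8 where min AVC = $12. MC = 140 - 64q + 6q^2.
At P = $420 ≥ min AVC, set P = MC on the rising branch: q = 14.
At P = $5 < min AVC = $12, price no longer covers variable cost at any output, so the firm shuts down: q = 0.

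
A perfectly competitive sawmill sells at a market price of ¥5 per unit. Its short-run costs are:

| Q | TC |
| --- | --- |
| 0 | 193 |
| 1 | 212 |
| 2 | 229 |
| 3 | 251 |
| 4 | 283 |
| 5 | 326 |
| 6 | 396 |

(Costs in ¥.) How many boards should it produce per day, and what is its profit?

Q = 0 (shut down); profit = -¥193

Profit at each row (π = 5Q − TC): Q=0: -193; Q=1: -207; Q=2: -219; Q=3: -236; Q=4: -263; Q=5: -301; Q=6: -366.
Profit is highest at Q = 0. Equivalently, the lowest AVC in the table is 36/2 ≈ ¥18 at Q = 2, and P = ¥5 falls below it — price never covers variable cost, so the firm shuts down and loses only its fixed cost.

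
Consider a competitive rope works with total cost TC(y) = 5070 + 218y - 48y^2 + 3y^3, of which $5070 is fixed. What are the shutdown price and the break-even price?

Shutdown price = $26; break-even price = $491

AVC = 218 - 48y + 3y^2; minimized at y = 8, giving min AVC = $26. That is the shutdown price.
ATC = 5070/y + 218 - 48y + 3y^2. Setting dATC/dy = −5070/y^2 − 48 + 6y = 0 gives y = 13 (since 6·13^3 − 48·13^2 = 5070).
min ATC = 5070/13 + 218 − 48·13 + 3·13^2 = $491. That is the break-even price.
For $26 ≤ P < $491 the firm produces at a loss; below $26 it shuts down.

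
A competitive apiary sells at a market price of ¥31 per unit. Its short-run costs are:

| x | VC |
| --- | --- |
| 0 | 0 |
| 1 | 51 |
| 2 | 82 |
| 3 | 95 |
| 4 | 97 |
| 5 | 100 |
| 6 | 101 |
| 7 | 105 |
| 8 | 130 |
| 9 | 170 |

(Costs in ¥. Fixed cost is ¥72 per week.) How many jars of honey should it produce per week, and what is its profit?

x = 8; profit = ¥46

Compute π = P·x − TC at each output: x=0: -72; x=1: -92; x=2: -92; x=3: -74; x=4: -45; x=5: -17; x=6: 13; x=7: 40; x=8: 46; x=9: 37.
Profit is maximized at x = 8. AVC there is 130/8 = ¥16.25 ≤ P, so producing beats shutting down (which would give -¥72).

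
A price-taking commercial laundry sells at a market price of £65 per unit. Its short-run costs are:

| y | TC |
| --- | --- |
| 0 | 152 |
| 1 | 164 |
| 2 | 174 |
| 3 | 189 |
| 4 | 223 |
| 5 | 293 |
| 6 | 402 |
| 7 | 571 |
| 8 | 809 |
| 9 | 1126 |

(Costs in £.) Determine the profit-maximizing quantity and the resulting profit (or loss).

y = 4; profit = £37

Tabulate TR − TC: y=0: -152; y=1: -99; y=2: -44; y=3: 6; y=4: 37; y=5: 32; y=6: -12; y=7: -116; y=8: -289; y=9: -541.
Profit is maximized at y = 4. AVC there is 71/4 = £17.75 ≤ P, so producing beats shutting down (which would give -£152).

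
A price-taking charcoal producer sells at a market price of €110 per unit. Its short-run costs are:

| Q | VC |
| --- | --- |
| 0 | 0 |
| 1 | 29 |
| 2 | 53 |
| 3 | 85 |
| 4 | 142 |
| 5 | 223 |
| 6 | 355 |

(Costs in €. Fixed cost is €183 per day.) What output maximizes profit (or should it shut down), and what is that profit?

Profit at each row (π = 110Q − TC): Q=0: -183; Q=1: -102; Q=2: -16; Q=3: 62; Q=4: 115; Q=5: 144; Q=6: 122.
Profit is maximized at Q = 5. AVC there is 223/5 = €44.60 ≤ P, so producing beats shutting down (which would give -€183).

Q = 5; profit = €144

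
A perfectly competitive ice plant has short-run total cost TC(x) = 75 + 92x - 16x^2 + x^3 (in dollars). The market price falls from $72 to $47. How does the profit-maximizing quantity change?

Output falls from 10 to 9

AVC = 92 - 16x + x^2, minimized at x = 8 where min AVC = $28. MC = 92 - 32x + 3x^2.
With P = $72 above the shutdown price, P = MC gives x = 10.
At P = $47 ≥ min AVC, set P = MC: x = 9. The firm stays open but cuts output.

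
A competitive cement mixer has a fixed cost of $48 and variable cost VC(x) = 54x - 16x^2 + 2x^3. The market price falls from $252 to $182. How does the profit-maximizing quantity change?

MC = 54 - 32x + 6x^2; the shutdown threshold is min AVC = $22 (at x = 4).
With P = $252 above the shutdown price, P = MC gives x = 9.
At P = $182 ≥ min AVC, set P = MC: x = 8. The firm stays open but cuts output.

Output falls from 9 to 8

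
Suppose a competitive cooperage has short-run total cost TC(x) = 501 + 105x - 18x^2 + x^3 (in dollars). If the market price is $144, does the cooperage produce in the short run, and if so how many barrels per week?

Produce at x = 13

Variable cost is VC = 105x - 18x^2 + x^3, so AVC = VC/x = 105 - 18x + x^2 and MC = dTC/dx = 105 - 36x + 3x^2.
AVC is minimized where dAVC/dx = -18 + 2x = 0, at x = 9; min AVC = 105 - 18·9 + 9^2 = $24.
Since P = $144 ≥ min AVC = $24, price covers variable cost and the firm should produce.
Solving P = MC: -39 - 36x + 3x^2 = 0 ⇒ x = -1 or 13. On the upward-sloping branch, x* = 13.
Check: AVC at x = 13 is $40 ≤ P, so revenue covers variable cost.
Profit = P·x − TC = 144·13 − 1021 = $851.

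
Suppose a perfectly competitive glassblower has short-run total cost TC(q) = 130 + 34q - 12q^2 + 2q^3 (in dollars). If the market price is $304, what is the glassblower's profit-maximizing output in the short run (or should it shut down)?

Strip out fixed cost: VC = 34q - 12q^2 + 2q^3. Then AVC = 34 - 12q + 2q^2 and MC = 34 - 24q + 6q^2.
AVC is minimized where dAVC/dq = -12 + 4q = 0, at q = 3; min AVC = 34 - 12·3 + 2·3^2 = $16.
P = $304 exceeds min AVC = $16, so the firm stays open.
Set P = MC: 304 = 34 - 24q + 6q^2 → -270 - 24q + 6q^2 = 0. The roots are q = -5 and q = 9; the profit-maximizing output is on the rising part of MC, so q* = 9.
Check: AVC at q = 9 is $88 ≤ P, so revenue covers variable cost.
Profit = P·q − TC = 304·9 − 922 = $1814.

Produce at q = 9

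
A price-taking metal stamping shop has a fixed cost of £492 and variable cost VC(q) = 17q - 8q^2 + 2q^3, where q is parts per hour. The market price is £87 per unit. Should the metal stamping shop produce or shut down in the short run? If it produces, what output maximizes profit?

From TC, MC = TC'(q) = 17 - 16q + 6q^2 and AVC = VC/q = 17 - 8q + 2q^2.
AVC hits its minimum where MC = AVC, at q = 2, giving min AVC = 17 - 8·2 + 2·2^2 = £9.
Since P = £87 ≥ min AVC = £9, price covers variable cost and the firm should produce.
P = MC gives -70 - 16q + 6q^2 = 0, with roots -7/3 and 5. Take the larger (rising MC): q* = 5.
Check: AVC at q = 5 is £27 ≤ P, so revenue covers variable cost.
Profit = P·q − TC = 87·5 − 627 = -£192, a loss, but smaller than the £492 fixed cost the firm would lose by shutting down.

Produce at q = 5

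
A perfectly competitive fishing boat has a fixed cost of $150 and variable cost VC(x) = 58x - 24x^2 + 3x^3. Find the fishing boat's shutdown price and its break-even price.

Shutdown price = $10; break-even price = $43

AVC = 58 - 24x + 3x^2; minimized at x = 4, giving min AVC = $10. That is the shutdown price.
ATC = 150/x + 58 - 24x + 3x^2. Setting dATC/dx = −150/x^2 − 24 + 6x = 0 gives x = 5 (since 6·5^3 − 24·5^2 = 150).
min ATC = 150/5 + 58 − 24·5 + 3·5^2 = $43. That is the break-even price.
Between these two prices the firm operates at a loss; above $43 it earns a profit.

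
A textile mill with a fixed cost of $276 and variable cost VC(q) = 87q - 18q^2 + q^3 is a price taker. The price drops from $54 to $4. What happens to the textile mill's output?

Output falls from 11 to 0 (the firm shuts down)

AVC = 87 - 18q + q^2, minimized at q = 9 where min AVC = $6. MC = 87 - 36q + 3q^2.
At P = $54 ≥ min AVC, set P = MC on the rising branch: q = 11.
At P = $4 < min AVC = $6, price no longer covers variable cost at any output, so the firm shuts down: q = 0.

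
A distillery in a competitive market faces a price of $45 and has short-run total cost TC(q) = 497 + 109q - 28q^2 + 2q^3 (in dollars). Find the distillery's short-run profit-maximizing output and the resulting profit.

AVC = 109 - 28q + 2q^2 has its minimum $11 at q = 7; price $45 clears that bar, so the firm operates.
With MC = 109 - 56q + 6q^2, P = MC on the upward-sloping part at q* = 8.
TR = 45·8 = 360. TC = 497 + 104 = 601. Profit = 360 − 601 = -$241.
By producing, the firm covers all variable cost plus $256 of fixed cost; shutting down would lose the full $497.

Profit = -$241 at q = 8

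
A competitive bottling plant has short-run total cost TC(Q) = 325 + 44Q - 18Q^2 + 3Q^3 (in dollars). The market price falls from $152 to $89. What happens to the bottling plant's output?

Output falls from 6 to 5

AVC = 44 - 18Q + 3Q^2, minimized at Q = 3 where min AVC = $17. MC = 44 - 36Q + 9Q^2.
With P = $152 above the shutdown price, P = MC gives Q = 6.
At P = $89 ≥ min AVC, set P = MC: Q = 5. The firm stays open but cuts output.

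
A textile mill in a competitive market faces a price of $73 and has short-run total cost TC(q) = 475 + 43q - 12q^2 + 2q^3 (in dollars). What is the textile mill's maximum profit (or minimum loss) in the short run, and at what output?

Profit = -$275 at q = 5

AVC = 43 - 12q + 2q^2; min AVC = $25 at q = 3. Since P = $73 ≥ min AVC, the firm produces.
With MC = 43 - 24q + 6q^2, P = MC on the upward-sloping part at q* = 5.
TR = 73·5 = 365. TC = 475 + 165 = 640. Profit = 365 − 640 = -$275.
That loss of $275 beats the $475 the firm would lose by shutting down; producing recovers $200 of fixed cost.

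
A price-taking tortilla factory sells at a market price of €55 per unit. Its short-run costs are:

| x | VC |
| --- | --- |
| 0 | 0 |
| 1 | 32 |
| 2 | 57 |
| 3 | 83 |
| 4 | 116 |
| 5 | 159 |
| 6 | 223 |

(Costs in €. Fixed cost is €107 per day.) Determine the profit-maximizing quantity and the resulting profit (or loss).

Compute π = P·x − TC at each output: x=0: -107; x=1: -84; x=2: -54; x=3: -25; x=4: -3; x=5: 9; x=6: 0.
Profit is maximized at x = 5. AVC there is 159/5 = €31.80 ≤ P, so producing beats shutting down (which would give -€107).

x = 5; profit = €9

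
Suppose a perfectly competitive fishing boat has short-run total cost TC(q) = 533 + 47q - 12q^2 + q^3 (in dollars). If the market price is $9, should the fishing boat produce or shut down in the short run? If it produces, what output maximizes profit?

Strip out fixed cost: VC = 47q - 12q^2 + q^3. Then AVC = 47 - 12q + q^2 and MC = 47 - 24q + 3q^2.
AVC hits its minimum where MC = AVC, at q = 6, giving min AVC = 47 - 12·6 + 6^2 = $11.
P = $9 lies below min AVC = $11; no output level covers variable cost.
Best response: produce nothing and absorb the $533 fixed cost.

Shut down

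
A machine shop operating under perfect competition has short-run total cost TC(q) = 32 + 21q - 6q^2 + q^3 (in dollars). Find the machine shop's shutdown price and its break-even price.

Shutdown price = $12; break-even price = $21

AVC = 21 - 6q + q^2; minimized at q = 3, giving min AVC = $12. That is the shutdown price.
ATC = 32/q + 21 - 6q + q^2. Setting dATC/dq = −32/q^2 − 6 + 2q = 0 gives q = 4 (since 2·4^3 − 6·4^2 = 32).
min ATC = 32/4 + 21 − 6·4 + 4^2 = $21. That is the break-even price.
Between these two prices the firm operates at a loss; above $21 it earns a profit.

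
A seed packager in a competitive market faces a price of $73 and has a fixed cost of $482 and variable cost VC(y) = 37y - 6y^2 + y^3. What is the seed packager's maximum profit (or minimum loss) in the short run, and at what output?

Profit = -$266 at y = 6

AVC = 37 - 6y + y^2 has its minimum $28 at y = 3; price $73 clears that bar, so the firm operates.
MC = 37 - 12y + 3y^2. Setting P = MC and taking the root on the rising branch gives y* = 6.
TR = 73·6 = 438. TC = 482 + 222 = 704. Profit = 438 − 704 = -$266.
By producing, the firm covers all variable cost plus $216 of fixed cost; shutting down would lose the full $482.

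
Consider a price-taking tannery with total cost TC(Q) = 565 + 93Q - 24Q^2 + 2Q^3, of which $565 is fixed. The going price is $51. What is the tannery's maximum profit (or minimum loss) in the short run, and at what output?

AVC = 93 - 24Q + 2Q^2 has its minimum $21 at Q = 6; price $51 clears that bar, so the firm operates.
MC = 93 - 48Q + 6Q^2. Setting P = MC and taking the root on the rising branch gives Q* = 7.
TR = 51·7 = 357. TC = 565 + 161 = 726. Profit = 357 − 726 = -$369.
By producing, the firm covers all variable cost plus $196 of fixed cost; shutting down would lose the full $565.

Profit = -$369 at Q = 7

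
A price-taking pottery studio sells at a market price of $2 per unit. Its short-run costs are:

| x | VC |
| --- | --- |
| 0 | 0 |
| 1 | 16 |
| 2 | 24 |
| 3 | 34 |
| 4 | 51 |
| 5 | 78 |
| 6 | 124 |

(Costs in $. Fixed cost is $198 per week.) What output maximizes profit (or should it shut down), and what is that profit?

x = 0 (shut down); profit = -$198

Compute π = P·x − TC at each output: x=0: -198; x=1: -212; x=2: -218; x=3: -226; x=4: -241; x=5: -266; x=6: -310.
Profit is highest at x = 0. Equivalently, the lowest AVC in the table is 34/3 ≈ $11.33 at x = 3, and P = $2 falls below it — price never covers variable cost, so the firm shuts down and loses only its fixed cost.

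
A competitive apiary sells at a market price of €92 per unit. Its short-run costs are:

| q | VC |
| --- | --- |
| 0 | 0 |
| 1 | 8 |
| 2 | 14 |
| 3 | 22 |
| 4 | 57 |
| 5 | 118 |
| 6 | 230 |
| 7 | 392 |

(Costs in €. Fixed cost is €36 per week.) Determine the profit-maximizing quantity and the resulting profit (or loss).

q = 5; profit = €306

Profit at each row (π = 92q − TC): q=0: -36; q=1: 48; q=2: 134; q=3: 218; q=4: 275; q=5: 306; q=6: 286; q=7: 216.
Profit is maximized at q = 5. AVC there is 118/5 = €23.60 ≤ P, so producing beats shutting down (which would give -€36).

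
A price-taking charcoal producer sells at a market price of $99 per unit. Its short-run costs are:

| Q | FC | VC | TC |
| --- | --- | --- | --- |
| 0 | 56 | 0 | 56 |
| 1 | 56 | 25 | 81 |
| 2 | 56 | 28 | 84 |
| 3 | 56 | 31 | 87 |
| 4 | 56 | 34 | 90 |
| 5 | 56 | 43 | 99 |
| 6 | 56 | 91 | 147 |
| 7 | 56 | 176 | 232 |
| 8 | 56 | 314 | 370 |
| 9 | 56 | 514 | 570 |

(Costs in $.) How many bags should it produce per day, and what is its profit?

Q = 7; profit = $461

Tabulate TR − TC: Q=0: -56; Q=1: 18; Q=2: 114; Q=3: 210; Q=4: 306; Q=5: 396; Q=6: 447; Q=7: 461; Q=8: 422; Q=9: 321.
Profit is maximized at Q = 7. AVC there is 176/7 = $25.14 ≤ P, so producing beats shutting down (which would give -$56).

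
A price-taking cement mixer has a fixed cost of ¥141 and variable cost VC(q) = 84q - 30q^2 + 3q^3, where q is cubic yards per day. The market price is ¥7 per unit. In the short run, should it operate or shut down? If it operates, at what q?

Shut down

From TC, MC = TC'(q) = 84 - 60q + 9q^2 and AVC = VC/q = 84 - 30q + 3q^2.
The AVC parabola has its vertex at q = 30/6 = 5, where AVC = 84 - 30·5 + 3·5^2 = ¥9.
P = ¥7 lies below min AVC = ¥9; no output level covers variable cost.
Shutting down limits the loss to fixed cost, ¥141.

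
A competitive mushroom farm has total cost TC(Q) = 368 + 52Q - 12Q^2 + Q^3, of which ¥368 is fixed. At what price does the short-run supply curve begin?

The firm shuts down when price falls below the minimum of average variable cost. AVC = VC/Q = 52 - 12Q + Q^2.
dAVC/dQ = -12 + 2Q = 0 gives Q = 6. min AVC = 52 - 12·6 + 6^2 = 16.
For P < ¥16 the firm produces nothing.

¥16 per unit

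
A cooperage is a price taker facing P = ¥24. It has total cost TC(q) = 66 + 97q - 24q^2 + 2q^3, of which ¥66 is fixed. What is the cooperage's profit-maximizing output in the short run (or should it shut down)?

Variable cost is VC = 97q - 24q^2 + 2q^3, so AVC = VC/q = 97 - 24q + 2q^2 and MC = dTC/dq = 97 - 48q + 6q^2.
AVC hits its minimum where MC = AVC, at q = 6, giving min AVC = 97 - 24·6 + 2·6^2 = ¥25.
With P < min AVC (¥24 < ¥25), every unit sold adds to the loss.
The firm minimizes its loss by shutting down and losing only its fixed cost of ¥66.

Shut down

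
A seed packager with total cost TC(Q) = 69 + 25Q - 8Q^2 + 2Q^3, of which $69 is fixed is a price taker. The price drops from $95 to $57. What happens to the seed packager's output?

AVC = 25 - 8Q + 2Q^2, minimized at Q = 2 where min AVC = $17. MC = 25 - 16Q + 6Q^2.
At P = $95 ≥ min AVC, set P = MC on the rising branch: Q = 5.
At P = $57 ≥ min AVC, set P = MC: Q = 4. The firm stays open but cuts output.

Output falls from 5 to 4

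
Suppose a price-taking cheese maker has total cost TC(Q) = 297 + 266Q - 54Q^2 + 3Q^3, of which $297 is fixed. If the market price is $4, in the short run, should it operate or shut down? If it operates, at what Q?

Shut down

From TC, MC = TC'(Q) = 266 - 108Q + 9Q^2 and AVC = VC/Q = 266 - 54Q + 3Q^2.
AVC is minimized where dAVC/dQ = -54 + 6Q = 0, at Q = 9; min AVC = 266 - 54·9 + 3·9^2 = $23.
P = $4 lies below min AVC = $23; no output level covers variable cost.
Shutting down limits the loss to fixed cost, $297.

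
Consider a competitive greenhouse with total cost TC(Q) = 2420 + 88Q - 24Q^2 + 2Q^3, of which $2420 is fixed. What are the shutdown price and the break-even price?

Shutdown price = $16; break-even price = $286

AVC = 88 - 24Q + 2Q^2; minimized at Q = 6, giving min AVC = $16. That is the shutdown price.
ATC = 2420/Q + 88 - 24Q + 2Q^2. Setting dATC/dQ = −2420/Q^2 − 24 + 4Q = 0 gives Q = 11 (since 4·11^3 − 24·11^2 = 2420).
min ATC = 2420/11 + 88 − 24·11 + 2·11^2 = $286. That is the break-even price.
Between these two prices the firm operates at a loss; above $286 it earns a profit.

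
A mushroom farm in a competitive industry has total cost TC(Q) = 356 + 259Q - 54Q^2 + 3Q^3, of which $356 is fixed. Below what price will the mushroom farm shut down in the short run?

$16 per unit

The firm shuts down when price falls below the minimum of average variable cost. AVC = VC/Q = 259 - 54Q + 3Q^2.
At the minimum of AVC, MC = AVC. MC = 259 - 108Q + 9Q^2; setting MC = AVC gives 6Q^2 - 54Q = 0, so Q = 9. min AVC = 16.
The firm shuts down for any P below $16.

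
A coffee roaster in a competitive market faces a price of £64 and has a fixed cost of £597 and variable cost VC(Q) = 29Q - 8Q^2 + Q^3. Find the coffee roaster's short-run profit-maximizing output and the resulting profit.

Profit = -£303 at Q = 7

AVC = 29 - 8Q + Q^2 has its minimum £13 at Q = 4; price £64 clears that bar, so the firm operates.
With MC = 29 - 16Q + 3Q^2, P = MC on the upward-sloping part at Q* = 7.
TR = 64·7 = 448. TC = 597 + 154 = 751. Profit = 448 − 751 = -£303.
That loss of £303 beats the £597 the firm would lose by shutting down; producing recovers £294 of fixed cost.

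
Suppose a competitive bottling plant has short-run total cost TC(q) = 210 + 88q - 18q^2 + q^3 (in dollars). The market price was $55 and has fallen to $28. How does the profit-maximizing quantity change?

Output falls from 11 to 10

MC = 88 - 36q + 3q^2; the shutdown threshold is min AVC = $7 (at q = 9).
With P = $55 above the shutdown price, P = MC gives q = 11.
At P = $28 ≥ min AVC, set P = MC: q = 10. The firm stays open but cuts output.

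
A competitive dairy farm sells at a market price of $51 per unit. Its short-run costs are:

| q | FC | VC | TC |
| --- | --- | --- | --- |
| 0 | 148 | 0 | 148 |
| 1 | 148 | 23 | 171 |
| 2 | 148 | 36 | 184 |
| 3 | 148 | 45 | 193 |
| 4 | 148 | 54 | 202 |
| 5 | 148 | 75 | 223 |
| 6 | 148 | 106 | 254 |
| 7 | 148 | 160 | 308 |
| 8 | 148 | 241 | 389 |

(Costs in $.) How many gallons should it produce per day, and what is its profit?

q = 6; profit = $52

Tabulate TR − TC: q=0: -148; q=1: -120; q=2: -82; q=3: -40; q=4: 2; q=5: 32; q=6: 52; q=7: 49; q=8: 19.
Profit is maximized at q = 6. AVC there is 106/6 = $17.67 ≤ P, so producing beats shutting down (which would give -$148).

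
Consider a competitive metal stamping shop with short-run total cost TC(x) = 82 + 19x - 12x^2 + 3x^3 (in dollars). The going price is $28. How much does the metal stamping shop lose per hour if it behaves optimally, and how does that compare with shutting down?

Profit = -$28 at x = 3

AVC = 19 - 12x + 3x^2 has its minimum $7 at x = 2; price $28 clears that bar, so the firm operates.
With MC = 19 - 24x + 9x^2, P = MC on the upward-sloping part at x* = 3.
TR = 28·3 = 84. TC = 82 + 30 = 112. Profit = 84 − 112 = -$28.
That loss of $28 beats the $82 the firm would lose by shutting down; producing recovers $54 of fixed cost.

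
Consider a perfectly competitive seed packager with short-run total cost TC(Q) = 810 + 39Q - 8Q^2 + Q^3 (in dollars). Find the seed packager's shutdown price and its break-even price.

Shutdown price = $23; break-even price = $138

AVC = 39 - 8Q + Q^2; minimized at Q = 4, giving min AVC = $23. That is the shutdown price.
ATC = 810/Q + 39 - 8Q + Q^2. Setting dATC/dQ = −810/Q^2 − 8 + 2Q = 0 gives Q = 9 (since 2·9^3 − 8·9^2 = 810).
min ATC = 810/9 + 39 − 8·9 + 9^2 = $138. That is the break-even price.
For $23 ≤ P < $138 the firm produces at a loss; below $23 it shuts down.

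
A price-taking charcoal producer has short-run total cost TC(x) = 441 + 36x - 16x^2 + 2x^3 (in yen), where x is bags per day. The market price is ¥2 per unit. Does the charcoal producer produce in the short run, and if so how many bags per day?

Strip out fixed cost: VC = 36x - 16x^2 + 2x^3. Then AVC = 36 - 16x + 2x^2 and MC = 36 - 32x + 6x^2.
AVC is minimized where dAVC/dx = -16 + 4x = 0, at x = 4; min AVC = 36 - 16·4 + 2·4^2 = ¥4.
P = ¥2 lies below min AVC = ¥4; no output level covers variable cost.
The firm minimizes its loss by shutting down and losing only its fixed cost of ¥441.

Shut down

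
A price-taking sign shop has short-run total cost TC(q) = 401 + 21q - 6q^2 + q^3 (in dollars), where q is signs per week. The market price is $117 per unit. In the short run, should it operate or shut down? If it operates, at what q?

Produce at q = 8

Variable cost is VC = 21q - 6q^2 + q^3, so AVC = VC/q = 21 - 6q + q^2 and MC = dTC/dq = 21 - 12q + 3q^2.
AVC is minimized where dAVC/dq = -6 + 2q = 0, at q = 3; min AVC = 21 - 6·3 + 3^2 = $12.
P = $117 exceeds min AVC = $12, so the firm stays open.
P = MC gives -96 - 12q + 3q^2 = 0, with roots -4 and 8. Take the larger (rising MC): q* = 8.
Check: AVC at q = 8 is $37 ≤ P, so revenue covers variable cost.
Profit = P·q − TC = 117·8 − 697 = $239.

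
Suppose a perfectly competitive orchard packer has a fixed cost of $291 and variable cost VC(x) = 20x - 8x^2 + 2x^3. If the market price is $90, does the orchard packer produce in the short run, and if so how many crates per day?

Produce at x = 5

Variable cost is VC = 20x - 8x^2 + 2x^3, so AVC = VC/x = 20 - 8x + 2x^2 and MC = dTC/dx = 20 - 16x + 6x^2.
The AVC parabola has its vertex at x = 8/4 = 2, where AVC = 20 - 8·2 + 2·2^2 = $12.
Since P = $90 ≥ min AVC = $12, price covers variable cost and the firm should produce.
P = MC gives -70 - 16x + 6x^2 = 0, with roots -7/3 and 5. Take the larger (rising MC): x* = 5.
Check: AVC at x = 5 is $30 ≤ P, so revenue covers variable cost.
Profit = P·x − TC = 90·5 − 441 = $9.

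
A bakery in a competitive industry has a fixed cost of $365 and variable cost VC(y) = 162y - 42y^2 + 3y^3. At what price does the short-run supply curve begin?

Short-run supply begins at min AVC. From VC = 162y - 42y^2 + 3y^3, AVC = 162 - 42y + 3y^2.
At the minimum of AVC, MC = AVC. MC = 162 - 84y + 9y^2; setting MC = AVC gives 6y^2 - 42y = 0, so y = 7. min AVC = 15.
So the shutdown price is $15.

$15 per unit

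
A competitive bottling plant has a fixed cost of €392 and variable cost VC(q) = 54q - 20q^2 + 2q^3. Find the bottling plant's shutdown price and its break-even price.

Shutdown price = min AVC. AVC = 54 - 20q + 2q^2, with vertex at q = 5 and minimum €4.
ATC = 392/q + 54 - 20q + 2q^2. Setting dATC/dq = −392/q^2 − 20 + 4q = 0 gives q = 7 (since 4·7^3 − 20·7^2 = 392).
min ATC = 392/7 + 54 − 20·7 + 2·7^2 = €68. That is the break-even price.
Between these two prices the firm operates at a loss; above €68 it earns a profit.

Shutdown price = €4; break-even price = €68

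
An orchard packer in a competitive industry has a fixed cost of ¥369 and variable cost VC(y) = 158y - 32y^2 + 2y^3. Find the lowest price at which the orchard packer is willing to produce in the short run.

Short-run supply begins at min AVC. From VC = 158y - 32y^2 + 2y^3, AVC = 158 - 32y + 2y^2.
dAVC/dy = -32 + 4y = 0 gives y = 8. min AVC = 158 - 32·8 + 2·8^2 = 30.
So the shutdown price is ¥30.

¥30 per unit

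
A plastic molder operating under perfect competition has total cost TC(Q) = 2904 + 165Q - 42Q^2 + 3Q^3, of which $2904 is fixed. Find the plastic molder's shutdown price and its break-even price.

AVC = 165 - 42Q + 3Q^2; minimized at Q = 7, giving min AVC = $18. That is the shutdown price.
ATC = 2904/Q + 165 - 42Q + 3Q^2. Setting dATC/dQ = −2904/Q^2 − 42 + 6Q = 0 gives Q = 11 (since 6·11^3 − 42·11^2 = 2904).
min ATC = 2904/11 + 165 − 42·11 + 3·11^2 = $330. That is the break-even price.
For $18 ≤ P < $330 the firm produces at a loss; below $18 it shuts down.

Shutdown price = $18; break-even price = $330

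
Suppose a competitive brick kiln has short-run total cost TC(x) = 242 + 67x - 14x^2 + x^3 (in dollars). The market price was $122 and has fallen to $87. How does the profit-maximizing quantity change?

Output falls from 11 to 10

AVC = 67 - 14x + x^2, minimized at x = 7 where min AVC = $18. MC = 67 - 28x + 3x^2.
At P = $122 ≥ min AVC, set P = MC on the rising branch: x = 11.
At P = $87 ≥ min AVC, set P = MC: x = 10. The firm stays open but cuts output.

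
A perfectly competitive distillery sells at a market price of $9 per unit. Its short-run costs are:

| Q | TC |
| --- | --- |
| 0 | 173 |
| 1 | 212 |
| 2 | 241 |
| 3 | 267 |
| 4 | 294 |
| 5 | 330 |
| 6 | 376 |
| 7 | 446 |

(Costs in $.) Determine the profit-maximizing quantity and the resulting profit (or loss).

Compute π = P·Q − TC at each output: Q=0: -173; Q=1: -203; Q=2: -223; Q=3: -240; Q=4: -258; Q=5: -285; Q=6: -322; Q=7: -383.
Profit is highest at Q = 0. Equivalently, the lowest AVC in the table is 121/4 ≈ $30.25 at Q = 4, and P = $9 falls below it — price never covers variable cost, so the firm shuts down and loses only its fixed cost.

Q = 0 (shut down); profit = -$173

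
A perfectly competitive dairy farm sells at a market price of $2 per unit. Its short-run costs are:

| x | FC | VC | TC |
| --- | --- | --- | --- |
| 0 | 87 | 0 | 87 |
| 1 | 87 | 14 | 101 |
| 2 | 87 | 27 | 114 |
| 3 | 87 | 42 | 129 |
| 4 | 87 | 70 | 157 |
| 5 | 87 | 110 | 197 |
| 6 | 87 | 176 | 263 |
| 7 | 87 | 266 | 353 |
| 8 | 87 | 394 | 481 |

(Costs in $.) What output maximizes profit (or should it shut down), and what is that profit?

x = 0 (shut down); profit = -$87

Compute π = P·x − TC at each output: x=0: -87; x=1: -99; x=2: -110; x=3: -123; x=4: -149; x=5: -187; x=6: -251; x=7: -339; x=8: -465.
Profit is highest at x = 0. Equivalently, the lowest AVC in the table is 27/2 ≈ $13.50 at x = 2, and P = $2 falls below it — price never covers variable cost, so the firm shuts down and loses only its fixed cost.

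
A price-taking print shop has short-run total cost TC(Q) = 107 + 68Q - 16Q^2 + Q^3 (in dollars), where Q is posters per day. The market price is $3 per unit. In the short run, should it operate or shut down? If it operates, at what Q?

Variable cost is VC = 68Q - 16Q^2 + Q^3, so AVC = VC/Q = 68 - 16Q + Q^2 and MC = dTC/dQ = 68 - 32Q + 3Q^2.
The AVC parabola has its vertex at Q = 16/2 = 8, where AVC = 68 - 16·8 + 8^2 = $4.
Since P = $3 < min AVC = $4, price fails to cover variable cost at any output.
Best response: produce nothing and absorb the $107 fixed cost.

Shut down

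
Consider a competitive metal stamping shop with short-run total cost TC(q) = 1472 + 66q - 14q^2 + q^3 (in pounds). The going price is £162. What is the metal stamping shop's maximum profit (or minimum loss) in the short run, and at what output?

AVC = 66 - 14q + q^2 has its minimum £17 at q = 7; price £162 clears that bar, so the firm operates.
MC = 66 - 28q + 3q^2. Setting P = MC and taking the root on the rising branch gives q* = 12.
TR = 162·12 = 1944. TC = 1472 + 504 = 1976. Profit = 1944 − 1976 = -£32.
By producing, the firm covers all variable cost plus £1440 of fixed cost; shutting down would lose the full £1472.

Profit = -£32 at q = 12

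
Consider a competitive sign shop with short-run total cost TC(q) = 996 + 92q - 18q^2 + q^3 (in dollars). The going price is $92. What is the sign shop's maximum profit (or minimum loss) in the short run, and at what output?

Profit = -$132 at q = 12

AVC = 92 - 18q + q^2; min AVC = $11 at q = 9. Since P = $92 ≥ min AVC, the firm produces.
MC = 92 - 36q + 3q^2. Setting P = MC and taking the root on the rising branch gives q* = 12.
TR = 92·12 = 1104. TC = 996 + 240 = 1236. Profit = 1104 − 1236 = -$132.
That loss of $132 beats the $996 the firm would lose by shutting down; producing recovers $864 of fixed cost.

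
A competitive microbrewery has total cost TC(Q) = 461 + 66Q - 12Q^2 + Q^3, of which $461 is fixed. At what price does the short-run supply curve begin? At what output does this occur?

The firm shuts down when price falls below the minimum of average variable cost. AVC = VC/Q = 66 - 12Q + Q^2.
At the minimum of AVC, MC = AVC. MC = 66 - 24Q + 3Q^2; setting MC = AVC gives 2Q^2 - 12Q = 0, so Q = 6. min AVC = 30.
For P < $30 the firm produces nothing.

$30 per unit, at Q = 6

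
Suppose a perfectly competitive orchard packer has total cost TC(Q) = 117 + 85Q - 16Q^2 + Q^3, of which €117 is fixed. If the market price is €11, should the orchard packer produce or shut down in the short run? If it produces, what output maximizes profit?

From TC, MC = TC'(Q) = 85 - 32Q + 3Q^2 and AVC = VC/Q = 85 - 16Q + Q^2.
AVC hits its minimum where MC = AVC, at Q = 8, giving min AVC = 85 - 16·8 + 8^2 = €21.
Since P = €11 < min AVC = €21, price fails to cover variable cost at any output.
Shutting down limits the loss to fixed cost, €117.

Shut down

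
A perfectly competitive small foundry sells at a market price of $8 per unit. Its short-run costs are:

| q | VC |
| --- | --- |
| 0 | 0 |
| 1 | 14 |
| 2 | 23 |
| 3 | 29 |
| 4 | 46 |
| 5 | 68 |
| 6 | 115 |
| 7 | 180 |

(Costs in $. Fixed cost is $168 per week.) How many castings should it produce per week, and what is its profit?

Tabulate TR − TC: q=0: -168; q=1: -174; q=2: -175; q=3: -173; q=4: -182; q=5: -196; q=6: -235; q=7: -292.
Profit is highest at q = 0. Equivalently, the lowest AVC in the table is 29/3 ≈ $9.67 at q = 3, and P = $8 falls below it — price never covers variable cost, so the firm shuts down and loses only its fixed cost.

q = 0 (shut down); profit = -$168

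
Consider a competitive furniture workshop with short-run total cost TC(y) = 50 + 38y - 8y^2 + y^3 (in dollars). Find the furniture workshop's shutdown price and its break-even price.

Shutdown price = $22; break-even price = $33

Shutdown price = min AVC. AVC = 38 - 8y + y^2, with vertex at y = 4 and minimum $22.
ATC = 50/y + 38 - 8y + y^2. Setting dATC/dy = −50/y^2 − 8 + 2y = 0 gives y = 5 (since 2·5^3 − 8·5^2 = 50).
min ATC = 50/5 + 38 − 8·5 + 5^2 = $33. That is the break-even price.
For $22 ≤ P < $33 the firm produces at a loss; below $22 it shuts down.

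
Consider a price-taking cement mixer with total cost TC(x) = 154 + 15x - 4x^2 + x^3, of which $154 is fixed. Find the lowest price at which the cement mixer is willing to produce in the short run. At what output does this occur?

The shutdown price is the minimum of AVC. VC = 15x - 4x^2 + x^3, so AVC = 15 - 4x + x^2.
dAVC/dx = -4 + 2x = 0 gives x = 2. min AVC = 15 - 4·2 + 2^2 = 11.
So the shutdown price is $11.

$11 per unit, at x = 2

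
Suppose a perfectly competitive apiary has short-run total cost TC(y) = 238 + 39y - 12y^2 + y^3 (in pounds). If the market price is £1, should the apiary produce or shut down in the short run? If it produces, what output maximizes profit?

Shut down

From TC, MC = TC'(y) = 39 - 24y + 3y^2 and AVC = VC/y = 39 - 12y + y^2.
AVC is minimized where dAVC/dy = -12 + 2y = 0, at y = 6; min AVC = 39 - 12·6 + 6^2 = £3.
Since P = £1 < min AVC = £3, price fails to cover variable cost at any output.
Best response: produce nothing and absorb the £238 fixed cost.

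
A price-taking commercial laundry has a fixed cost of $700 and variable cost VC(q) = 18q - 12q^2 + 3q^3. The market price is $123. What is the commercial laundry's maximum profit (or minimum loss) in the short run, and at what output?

Profit = -$250 at q = 5

AVC = 18 - 12q + 3q^2 has its minimum $6 at q = 2; price $123 clears that bar, so the firm operates.
With MC = 18 - 24q + 9q^2, P = MC on the upward-sloping part at q* = 5.
TR = 123·5 = 615. TC = 700 + 165 = 865. Profit = 615 − 865 = -$250.
Shutting down would mean losing the fixed cost of $700, so operating at a loss of $250 is better by $450.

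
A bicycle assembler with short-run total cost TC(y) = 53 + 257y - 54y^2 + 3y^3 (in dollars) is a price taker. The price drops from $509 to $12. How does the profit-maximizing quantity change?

AVC = 257 - 54y + 3y^2, minimized at y = 9 where min AVC = $14. MC = 257 - 108y + 9y^2.
With P = $509 above the shutdown price, P = MC gives y = 14.
At P = $12 < min AVC = $14, price no longer covers variable cost at any output, so the firm shuts down: y = 0.

Output falls from 14 to 0 (the firm shuts down)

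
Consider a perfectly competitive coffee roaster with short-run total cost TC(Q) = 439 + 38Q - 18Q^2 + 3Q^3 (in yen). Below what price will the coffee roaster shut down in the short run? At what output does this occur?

¥11 per unit, at Q = 3

The firm shuts down when price falls below the minimum of average variable cost. AVC = VC/Q = 38 - 18Q + 3Q^2.
dAVC/dQ = -18 + 6Q = 0 gives Q = 3. min AVC = 38 - 18·3 + 3·3^2 = 11.
So the shutdown price is ¥11.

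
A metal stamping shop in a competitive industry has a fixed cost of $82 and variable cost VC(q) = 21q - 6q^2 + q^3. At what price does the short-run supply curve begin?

$12 per unit

The firm shuts down when price falls below the minimum of average variable cost. AVC = VC/q = 21 - 6q + q^2.
dAVC/dq = -6 + 2q = 0 gives q = 3. min AVC = 21 - 6·3 + 3^2 = 12.
The firm shuts down for any P below $12.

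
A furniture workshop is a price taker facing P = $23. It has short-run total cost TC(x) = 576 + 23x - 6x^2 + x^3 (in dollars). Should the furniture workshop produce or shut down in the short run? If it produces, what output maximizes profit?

Variable cost is VC = 23x - 6x^2 + x^3, so AVC = VC/x = 23 - 6x + x^2 and MC = dTC/dx = 23 - 12x + 3x^2.
AVC is minimized where dAVC/dx = -6 + 2x = 0, at x = 3; min AVC = 23 - 6·3 + 3^2 = $14.
Since P = $23 ≥ min AVC = $14, price covers variable cost and the firm should produce.
Set P = MC: 23 = 23 - 12x + 3x^2 → -12x + 3x^2 = 0. The roots are x = 0 and x = 4; the profit-maximizing output is on the rising part of MC, so x* = 4.
Check: AVC at x = 4 is $15 ≤ P, so revenue covers variable cost.
Profit = P·x − TC = 23·4 − 636 = -$544, a loss, but smaller than the $576 fixed cost the firm would lose by shutting down.

Produce at x = 4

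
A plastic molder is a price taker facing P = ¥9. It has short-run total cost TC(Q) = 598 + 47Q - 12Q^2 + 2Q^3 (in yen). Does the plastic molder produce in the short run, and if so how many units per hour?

Shut down

From TC, MC = TC'(Q) = 47 - 24Q + 6Q^2 and AVC = VC/Q = 47 - 12Q + 2Q^2.
The AVC parabola has its vertex at Q = 12/4 = 3, where AVC = 47 - 12·3 + 2·3^2 = ¥29.
P = ¥9 lies below min AVC = ¥29; no output level covers variable cost.
Shutting down limits the loss to fixed cost, ¥598.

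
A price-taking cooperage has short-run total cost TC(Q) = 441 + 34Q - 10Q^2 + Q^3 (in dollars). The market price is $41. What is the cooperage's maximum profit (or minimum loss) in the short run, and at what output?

Profit = -$245 at Q = 7

AVC = 34 - 10Q + Q^2 has its minimum $9 at Q = 5; price $41 clears that bar, so the firm operates.
With MC = 34 - 20Q + 3Q^2, P = MC on the upward-sloping part at Q* = 7.
TR = 41·7 = 287. TC = 441 + 91 = 532. Profit = 287 − 532 = -$245.
That loss of $245 beats the $441 the firm would lose by shutting down; producing recovers $196 of fixed cost.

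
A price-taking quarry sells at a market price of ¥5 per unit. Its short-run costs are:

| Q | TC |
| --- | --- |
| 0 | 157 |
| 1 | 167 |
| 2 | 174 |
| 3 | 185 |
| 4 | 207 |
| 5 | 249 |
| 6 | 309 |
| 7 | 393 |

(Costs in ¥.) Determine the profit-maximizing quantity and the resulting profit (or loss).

Q = 0 (shut down); profit = -¥157

Profit at each row (π = 5Q − TC): Q=0: -157; Q=1: -162; Q=2: -164; Q=3: -170; Q=4: -187; Q=5: -224; Q=6: -279; Q=7: -358.
Profit is highest at Q = 0. Equivalently, the lowest AVC in the table is 17/2 ≈ ¥8.50 at Q = 2, and P = ¥5 falls below it — price never covers variable cost, so the firm shuts down and loses only its fixed cost.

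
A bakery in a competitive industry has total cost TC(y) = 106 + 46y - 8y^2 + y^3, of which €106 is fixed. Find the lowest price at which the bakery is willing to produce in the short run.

€30 per unit

The shutdown price is the minimum of AVC. VC = 46y - 8y^2 + y^3, so AVC = 46 - 8y + y^2.
dAVC/dy = -8 + 2y = 0 gives y = 4. min AVC = 46 - 8·4 + 4^2 = 30.
So the shutdown price is €30.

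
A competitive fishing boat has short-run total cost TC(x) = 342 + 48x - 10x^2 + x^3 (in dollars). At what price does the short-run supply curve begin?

The shutdown price is the minimum of AVC. VC = 48x - 10x^2 + x^3, so AVC = 48 - 10x + x^2.
At the minimum of AVC, MC = AVC. MC = 48 - 20x + 3x^2; setting MC = AVC gives 2x^2 - 10x = 0, so x = 5. min AVC = 23.
The firm shuts down for any P below $23.

$23 per unit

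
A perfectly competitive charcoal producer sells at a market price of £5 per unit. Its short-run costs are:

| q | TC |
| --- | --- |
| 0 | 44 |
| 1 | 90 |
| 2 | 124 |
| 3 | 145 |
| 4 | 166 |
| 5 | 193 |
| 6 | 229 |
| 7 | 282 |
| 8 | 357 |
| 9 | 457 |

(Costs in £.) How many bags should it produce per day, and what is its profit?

q = 0 (shut down); profit = -£44

Profit at each row (π = 5q − TC): q=0: -44; q=1: -85; q=2: -114; q=3: -130; q=4: -146; q=5: -168; q=6: -199; q=7: -247; q=8: -317; q=9: -412.
Profit is highest at q = 0. Equivalently, the lowest AVC in the table is 149/5 ≈ £29.80 at q = 5, and P = £5 falls below it — price never covers variable cost, so the firm shuts down and loses only its fixed cost.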